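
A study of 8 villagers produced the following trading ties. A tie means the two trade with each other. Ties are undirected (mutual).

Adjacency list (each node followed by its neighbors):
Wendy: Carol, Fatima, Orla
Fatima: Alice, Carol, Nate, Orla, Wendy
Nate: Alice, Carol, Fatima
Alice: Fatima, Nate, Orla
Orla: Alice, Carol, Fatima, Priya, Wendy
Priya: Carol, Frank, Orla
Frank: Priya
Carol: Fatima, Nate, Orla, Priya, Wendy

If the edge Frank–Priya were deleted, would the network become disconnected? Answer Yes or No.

Without the Frank–Priya edge there is no alternate route between Frank and Priya, so the network disconnects. It is a bridge.

Yes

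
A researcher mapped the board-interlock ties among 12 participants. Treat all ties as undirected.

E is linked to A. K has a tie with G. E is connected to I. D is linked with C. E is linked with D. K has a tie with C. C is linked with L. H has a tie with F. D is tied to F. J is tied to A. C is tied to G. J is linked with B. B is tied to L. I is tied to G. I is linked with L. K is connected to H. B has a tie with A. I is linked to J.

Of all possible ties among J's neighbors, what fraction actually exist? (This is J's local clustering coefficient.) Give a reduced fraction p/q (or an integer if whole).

J's neighbors: A, B, and I (k = 3).
Possible neighbor pairs: C(3,2) = 3. Edges among them: A–B → e = 1.
Clustering(J) = 1/3.

1/3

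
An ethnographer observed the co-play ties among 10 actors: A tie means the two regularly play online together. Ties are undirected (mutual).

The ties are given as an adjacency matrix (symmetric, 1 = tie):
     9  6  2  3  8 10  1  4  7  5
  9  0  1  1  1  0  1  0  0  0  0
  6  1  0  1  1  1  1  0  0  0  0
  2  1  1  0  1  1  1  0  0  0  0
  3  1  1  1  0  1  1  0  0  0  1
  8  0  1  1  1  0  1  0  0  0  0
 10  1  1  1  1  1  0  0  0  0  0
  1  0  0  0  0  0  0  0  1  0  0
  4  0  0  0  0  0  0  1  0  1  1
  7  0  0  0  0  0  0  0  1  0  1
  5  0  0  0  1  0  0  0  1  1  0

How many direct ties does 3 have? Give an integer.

6

3 is directly tied to 2, 5, 6, 8, 9, and 10. That is 6 neighbors, so the degree of 3 is 6.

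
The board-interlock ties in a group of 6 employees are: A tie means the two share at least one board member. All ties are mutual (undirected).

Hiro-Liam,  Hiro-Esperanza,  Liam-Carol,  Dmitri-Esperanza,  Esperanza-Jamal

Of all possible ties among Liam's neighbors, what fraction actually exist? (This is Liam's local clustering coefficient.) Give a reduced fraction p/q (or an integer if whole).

0

Liam's neighbors: Carol and Hiro (k = 2).
Possible neighbor pairs: C(2,2) = 1. Edges among them: none → e = 0.
Clustering(Liam) = 0/1.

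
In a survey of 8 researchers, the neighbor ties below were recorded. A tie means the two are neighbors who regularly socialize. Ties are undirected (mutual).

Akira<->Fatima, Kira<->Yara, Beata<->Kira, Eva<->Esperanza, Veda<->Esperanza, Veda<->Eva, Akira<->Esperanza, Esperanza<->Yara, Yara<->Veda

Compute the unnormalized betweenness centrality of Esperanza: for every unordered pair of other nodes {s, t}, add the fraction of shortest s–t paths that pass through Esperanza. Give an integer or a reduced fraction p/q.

Pairs whose geodesics pass through Esperanza — Yara–Akira: 1; Yara–Eva: 1/2; Yara–Fatima: 1; Akira–Beata: 1; Akira–Veda: 1; Akira–Kira: 1; Akira–Eva: 1; Beata–Eva: 1/2; Beata–Fatima: 1; Veda–Fatima: 1; Kira–Eva: 1/2; Kira–Fatima: 1; Eva–Fatima: 1.
All other pairs contribute 0.
Summing the contributions gives betweenness(Esperanza) = 23/2.

23/2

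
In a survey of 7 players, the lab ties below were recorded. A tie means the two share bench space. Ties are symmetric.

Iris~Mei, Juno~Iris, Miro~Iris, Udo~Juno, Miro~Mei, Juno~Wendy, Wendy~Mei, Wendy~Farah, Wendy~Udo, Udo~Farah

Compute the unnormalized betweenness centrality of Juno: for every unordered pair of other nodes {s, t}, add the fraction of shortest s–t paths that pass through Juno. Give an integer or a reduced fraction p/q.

Pairs whose geodesics pass through Juno — Farah–Iris: 2/3; Udo–Miro: 1/2; Udo–Iris: 1; Wendy–Iris: 1/2.
All other pairs contribute 0.
Summing the contributions gives betweenness(Juno) = 8/3.

8/3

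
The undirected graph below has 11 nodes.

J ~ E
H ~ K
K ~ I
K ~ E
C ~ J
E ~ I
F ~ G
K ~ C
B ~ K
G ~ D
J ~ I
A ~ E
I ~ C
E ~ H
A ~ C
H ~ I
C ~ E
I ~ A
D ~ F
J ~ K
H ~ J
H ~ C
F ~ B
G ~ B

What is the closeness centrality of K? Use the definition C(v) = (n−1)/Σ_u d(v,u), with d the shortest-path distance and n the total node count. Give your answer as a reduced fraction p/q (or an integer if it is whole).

2/3

Distances from K: A:2, B:1, C:1, D:3, E:1, F:2, G:2, H:1, I:1, J:1. Sum = 15.
n = 11, so closeness = 10/15 = 2/3.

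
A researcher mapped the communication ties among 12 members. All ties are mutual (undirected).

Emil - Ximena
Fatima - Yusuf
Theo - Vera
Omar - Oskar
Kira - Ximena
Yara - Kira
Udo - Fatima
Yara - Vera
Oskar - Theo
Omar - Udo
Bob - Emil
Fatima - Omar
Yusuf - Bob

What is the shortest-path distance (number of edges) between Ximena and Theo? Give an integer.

4

One shortest route is Ximena – Kira – Yara – Vera – Theo, which uses 4 edges, and at distance 3 from Ximena we only reach {Vera, Yusuf}, which does not include Theo. So d(Ximena,Theo) = 4.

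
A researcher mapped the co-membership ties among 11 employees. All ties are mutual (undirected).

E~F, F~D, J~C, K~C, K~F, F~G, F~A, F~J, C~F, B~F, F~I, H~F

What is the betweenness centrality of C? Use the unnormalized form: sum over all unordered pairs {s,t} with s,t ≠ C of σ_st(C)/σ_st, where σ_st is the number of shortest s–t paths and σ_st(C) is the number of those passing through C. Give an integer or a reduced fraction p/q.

1/2

Pairs whose geodesics pass through C — J–K: 1/2.
All other pairs contribute 0.
Summing the contributions gives betweenness(C) = 1/2.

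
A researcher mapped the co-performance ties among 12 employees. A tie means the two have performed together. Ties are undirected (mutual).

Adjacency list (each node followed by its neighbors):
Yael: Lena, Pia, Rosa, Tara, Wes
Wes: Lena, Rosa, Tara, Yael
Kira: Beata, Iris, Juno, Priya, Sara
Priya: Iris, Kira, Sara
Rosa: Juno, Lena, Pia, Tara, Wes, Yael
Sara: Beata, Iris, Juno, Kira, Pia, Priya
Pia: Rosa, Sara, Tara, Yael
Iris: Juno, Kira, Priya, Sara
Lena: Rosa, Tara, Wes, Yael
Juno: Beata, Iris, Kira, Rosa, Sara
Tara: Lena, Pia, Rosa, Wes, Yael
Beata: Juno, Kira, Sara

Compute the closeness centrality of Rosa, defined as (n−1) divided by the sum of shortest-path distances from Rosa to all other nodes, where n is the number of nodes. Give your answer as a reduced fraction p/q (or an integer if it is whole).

Distances from Rosa: Beata:2, Iris:2, Juno:1, Kira:2, Lena:1, Pia:1, Priya:3, Sara:2, Tara:1, Wes:1, Yael:1. Sum = 17.
n = 12, so closeness = 11/17.

11/17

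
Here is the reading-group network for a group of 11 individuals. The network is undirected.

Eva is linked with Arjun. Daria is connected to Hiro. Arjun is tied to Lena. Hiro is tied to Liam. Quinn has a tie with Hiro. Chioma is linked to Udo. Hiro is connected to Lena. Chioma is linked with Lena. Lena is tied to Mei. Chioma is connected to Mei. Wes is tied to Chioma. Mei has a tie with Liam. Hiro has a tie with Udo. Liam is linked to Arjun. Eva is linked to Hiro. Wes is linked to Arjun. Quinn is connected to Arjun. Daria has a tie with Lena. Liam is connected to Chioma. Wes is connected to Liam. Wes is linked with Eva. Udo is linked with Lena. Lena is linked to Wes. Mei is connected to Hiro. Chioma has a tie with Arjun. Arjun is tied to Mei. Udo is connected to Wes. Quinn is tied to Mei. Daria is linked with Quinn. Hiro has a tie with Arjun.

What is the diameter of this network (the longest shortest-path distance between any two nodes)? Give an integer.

2

Eccentricity of each node (its greatest distance to any other): Arjun:2, Chioma:2, Daria:2, Eva:2, Hiro:2, Lena:2, Liam:2, Mei:2, Quinn:2, Udo:2, Wes:2.
The maximum eccentricity is 2, realized for instance by the pair Mei–Daria via Mei – Hiro – Daria. So the diameter is 2.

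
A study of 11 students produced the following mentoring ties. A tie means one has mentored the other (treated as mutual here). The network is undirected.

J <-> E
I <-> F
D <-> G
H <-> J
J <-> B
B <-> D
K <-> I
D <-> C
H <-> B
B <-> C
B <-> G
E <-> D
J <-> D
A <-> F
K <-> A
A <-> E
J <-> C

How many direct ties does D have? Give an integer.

D is directly tied to B, C, E, G, and J. That is 5 neighbors, so the degree of D is 5.

5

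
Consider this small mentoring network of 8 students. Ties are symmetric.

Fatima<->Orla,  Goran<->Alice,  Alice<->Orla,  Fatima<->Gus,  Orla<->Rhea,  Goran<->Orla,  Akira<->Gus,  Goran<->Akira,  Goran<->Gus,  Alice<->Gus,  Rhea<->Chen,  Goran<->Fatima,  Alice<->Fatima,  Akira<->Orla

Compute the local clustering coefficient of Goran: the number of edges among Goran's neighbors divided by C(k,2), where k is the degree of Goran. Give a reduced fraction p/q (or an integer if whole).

7/10

Goran's neighbors: Akira, Alice, Fatima, Gus, and Orla (k = 5).
Possible neighbor pairs: C(5,2) = 10. Edges among them: Akira–Gus, Akira–Orla, Alice–Fatima, Alice–Gus, Alice–Orla, Fatima–Gus, Fatima–Orla → e = 7.
Clustering(Goran) = 7/10.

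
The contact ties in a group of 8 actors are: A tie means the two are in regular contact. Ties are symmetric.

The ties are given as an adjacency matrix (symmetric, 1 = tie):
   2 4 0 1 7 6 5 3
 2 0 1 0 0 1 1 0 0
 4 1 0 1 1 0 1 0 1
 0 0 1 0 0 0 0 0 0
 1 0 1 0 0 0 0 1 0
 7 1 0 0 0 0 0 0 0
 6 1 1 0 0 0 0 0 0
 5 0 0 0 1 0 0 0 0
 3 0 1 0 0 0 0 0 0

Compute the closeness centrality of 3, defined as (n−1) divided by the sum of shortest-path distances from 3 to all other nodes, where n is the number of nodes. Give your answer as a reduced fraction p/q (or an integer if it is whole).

Distances from 3: 0:2, 1:2, 2:2, 4:1, 5:3, 6:2, 7:3. Sum = 15.
n = 8, so closeness = 7/15.

7/15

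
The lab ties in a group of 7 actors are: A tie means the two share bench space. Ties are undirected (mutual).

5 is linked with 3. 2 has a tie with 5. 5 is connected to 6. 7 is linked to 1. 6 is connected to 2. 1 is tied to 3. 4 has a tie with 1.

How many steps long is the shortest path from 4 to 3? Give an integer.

One shortest route is 4 – 1 – 3, which uses 2 edges, and 4 and 3 are not directly tied, so nothing shorter exists. So d(4,3) = 2.

2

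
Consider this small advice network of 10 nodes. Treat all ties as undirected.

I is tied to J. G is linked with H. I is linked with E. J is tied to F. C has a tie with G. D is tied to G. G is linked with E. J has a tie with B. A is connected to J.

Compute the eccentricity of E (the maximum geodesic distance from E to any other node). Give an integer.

Distances from E: A:3, B:3, C:2, D:2, F:3, G:1, H:2, I:1, J:2.
The largest is 3 (to A, B, and F), so the eccentricity of E is 3.

3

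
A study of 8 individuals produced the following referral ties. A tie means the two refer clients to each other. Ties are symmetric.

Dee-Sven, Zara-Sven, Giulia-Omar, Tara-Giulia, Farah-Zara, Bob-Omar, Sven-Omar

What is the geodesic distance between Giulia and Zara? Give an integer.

3

One shortest route is Giulia – Omar – Sven – Zara, which uses 3 edges, and at distance 2 from Giulia we only reach {Bob, Sven}, which does not include Zara. So d(Giulia,Zara) = 3.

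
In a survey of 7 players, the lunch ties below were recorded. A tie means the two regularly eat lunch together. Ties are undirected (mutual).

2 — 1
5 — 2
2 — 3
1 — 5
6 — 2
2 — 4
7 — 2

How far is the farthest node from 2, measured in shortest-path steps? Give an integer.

Distances from 2: 1:1, 3:1, 4:1, 5:1, 6:1, 7:1.
The largest is 1 (to 5, 6, 7, 4, 3, and 1), so the eccentricity of 2 is 1.

1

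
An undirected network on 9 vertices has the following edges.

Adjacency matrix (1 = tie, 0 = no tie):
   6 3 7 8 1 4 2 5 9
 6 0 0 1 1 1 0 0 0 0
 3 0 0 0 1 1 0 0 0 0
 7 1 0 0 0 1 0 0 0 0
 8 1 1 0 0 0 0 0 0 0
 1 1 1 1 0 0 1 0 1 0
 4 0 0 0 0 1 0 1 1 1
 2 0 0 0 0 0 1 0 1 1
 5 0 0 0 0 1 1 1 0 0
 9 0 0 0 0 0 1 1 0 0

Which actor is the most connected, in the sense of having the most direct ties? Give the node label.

1

Degrees — 1:5, 2:3, 3:2, 4:4, 5:3, 6:3, 7:2, 8:2, 9:2.
The maximum is 5, attained only by 1.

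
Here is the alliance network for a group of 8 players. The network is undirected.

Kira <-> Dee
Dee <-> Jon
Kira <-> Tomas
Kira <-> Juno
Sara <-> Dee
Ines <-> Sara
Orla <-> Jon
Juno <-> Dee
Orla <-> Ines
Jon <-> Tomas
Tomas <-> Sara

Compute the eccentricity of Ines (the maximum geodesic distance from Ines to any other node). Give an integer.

Distances from Ines: Dee:2, Jon:2, Juno:3, Kira:3, Orla:1, Sara:1, Tomas:2.
The largest is 3 (to Kira and Juno), so the eccentricity of Ines is 3.

3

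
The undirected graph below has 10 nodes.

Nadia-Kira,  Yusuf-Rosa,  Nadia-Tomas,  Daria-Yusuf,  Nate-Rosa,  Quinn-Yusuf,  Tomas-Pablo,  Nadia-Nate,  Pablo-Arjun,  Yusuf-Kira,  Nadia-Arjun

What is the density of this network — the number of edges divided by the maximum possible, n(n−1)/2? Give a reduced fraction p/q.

There are 11 edges and 10 nodes, so the maximum possible is C(10,2) = 45.
Density = 11/45.

11/45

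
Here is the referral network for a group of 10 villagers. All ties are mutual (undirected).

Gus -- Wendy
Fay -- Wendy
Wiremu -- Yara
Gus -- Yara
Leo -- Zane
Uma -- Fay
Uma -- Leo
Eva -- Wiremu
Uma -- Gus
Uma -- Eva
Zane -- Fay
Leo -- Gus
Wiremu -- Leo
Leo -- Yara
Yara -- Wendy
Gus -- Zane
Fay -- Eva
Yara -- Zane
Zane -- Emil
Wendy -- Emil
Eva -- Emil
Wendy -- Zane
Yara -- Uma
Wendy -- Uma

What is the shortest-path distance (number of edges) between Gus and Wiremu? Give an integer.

2

One shortest route is Gus – Leo – Wiremu, which uses 2 edges, and Gus and Wiremu are not directly tied, so nothing shorter exists. So d(Gus,Wiremu) = 2.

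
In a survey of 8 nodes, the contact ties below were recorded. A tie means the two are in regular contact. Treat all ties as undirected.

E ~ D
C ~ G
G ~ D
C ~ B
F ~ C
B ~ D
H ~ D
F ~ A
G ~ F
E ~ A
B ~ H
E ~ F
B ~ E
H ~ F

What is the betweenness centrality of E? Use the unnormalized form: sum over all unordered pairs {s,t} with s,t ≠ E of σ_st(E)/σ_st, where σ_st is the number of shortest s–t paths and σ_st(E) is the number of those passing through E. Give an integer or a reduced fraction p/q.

8/3

Pairs whose geodesics pass through E — A–B: 1; A–D: 1; B–F: 1/3; D–F: 1/3.
All other pairs contribute 0.
Summing the contributions gives betweenness(E) = 8/3.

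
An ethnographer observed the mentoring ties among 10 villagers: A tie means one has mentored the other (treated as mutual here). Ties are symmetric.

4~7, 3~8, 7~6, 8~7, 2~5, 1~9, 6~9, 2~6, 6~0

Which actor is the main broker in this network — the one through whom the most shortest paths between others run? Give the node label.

6

Unnormalized betweenness of each node: 0:0, 1:0, 2:8, 3:0, 4:0, 5:0, 6:28, 7:20, 8:8, 9:8.
6 has the largest value, 28, making it the main broker — the node through which the most shortest paths run.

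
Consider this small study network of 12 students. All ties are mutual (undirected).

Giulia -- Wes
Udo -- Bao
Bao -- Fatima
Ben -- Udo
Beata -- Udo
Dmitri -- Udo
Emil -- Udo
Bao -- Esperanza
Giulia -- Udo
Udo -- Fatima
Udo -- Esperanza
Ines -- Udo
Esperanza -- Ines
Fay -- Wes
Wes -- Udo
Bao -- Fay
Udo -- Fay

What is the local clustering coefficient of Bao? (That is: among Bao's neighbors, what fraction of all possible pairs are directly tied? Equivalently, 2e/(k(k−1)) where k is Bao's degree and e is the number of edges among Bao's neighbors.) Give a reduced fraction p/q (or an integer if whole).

1/2

Bao's neighbors: Esperanza, Fatima, Fay, and Udo (k = 4).
Possible neighbor pairs: C(4,2) = 6. Edges among them: Esperanza–Udo, Fatima–Udo, Fay–Udo → e = 3.
Clustering(Bao) = 3/6 = 1/2.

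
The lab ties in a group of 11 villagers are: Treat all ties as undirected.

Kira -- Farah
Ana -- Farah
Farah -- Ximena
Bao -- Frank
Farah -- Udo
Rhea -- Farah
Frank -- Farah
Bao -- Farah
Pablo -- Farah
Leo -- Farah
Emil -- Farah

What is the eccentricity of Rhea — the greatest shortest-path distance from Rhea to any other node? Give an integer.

2

Distances from Rhea: Ana:2, Bao:2, Emil:2, Farah:1, Frank:2, Kira:2, Leo:2, Pablo:2, Udo:2, Ximena:2.
The largest is 2 (to Bao, Pablo, Kira, Udo, Frank, Ana, Emil, Ximena, and Leo), so the eccentricity of Rhea is 2.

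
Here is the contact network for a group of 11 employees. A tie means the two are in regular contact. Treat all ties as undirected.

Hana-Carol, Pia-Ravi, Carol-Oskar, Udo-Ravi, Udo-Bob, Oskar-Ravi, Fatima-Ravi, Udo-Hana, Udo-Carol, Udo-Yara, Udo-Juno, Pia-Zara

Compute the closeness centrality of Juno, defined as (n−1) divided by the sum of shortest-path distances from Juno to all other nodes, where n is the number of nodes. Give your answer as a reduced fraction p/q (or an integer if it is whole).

5/12

Distances from Juno: Bob:2, Carol:2, Fatima:3, Hana:2, Oskar:3, Pia:3, Ravi:2, Udo:1, Yara:2, Zara:4. Sum = 24.
n = 11, so closeness = 10/24 = 5/12.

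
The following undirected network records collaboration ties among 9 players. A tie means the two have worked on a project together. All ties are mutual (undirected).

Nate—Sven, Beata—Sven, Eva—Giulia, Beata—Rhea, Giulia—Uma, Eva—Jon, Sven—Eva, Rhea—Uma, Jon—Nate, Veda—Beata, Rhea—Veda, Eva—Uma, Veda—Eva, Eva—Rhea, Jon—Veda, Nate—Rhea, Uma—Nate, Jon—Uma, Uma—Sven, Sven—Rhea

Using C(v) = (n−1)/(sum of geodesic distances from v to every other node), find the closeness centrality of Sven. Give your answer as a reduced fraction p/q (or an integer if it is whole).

8/11

Distances from Sven: Beata:1, Eva:1, Giulia:2, Jon:2, Nate:1, Rhea:1, Uma:1, Veda:2. Sum = 11.
n = 9, so closeness = 8/11.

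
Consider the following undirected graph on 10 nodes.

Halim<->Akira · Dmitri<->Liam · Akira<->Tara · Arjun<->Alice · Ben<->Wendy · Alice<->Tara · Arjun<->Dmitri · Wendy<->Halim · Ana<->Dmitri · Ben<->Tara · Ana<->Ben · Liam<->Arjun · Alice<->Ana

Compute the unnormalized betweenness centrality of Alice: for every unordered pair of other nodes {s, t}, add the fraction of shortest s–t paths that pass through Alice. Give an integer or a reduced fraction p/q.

29/3

Pairs whose geodesics pass through Alice — Ben–Arjun: 2/3; Ana–Arjun: 1/2; Ana–Tara: 1/2; Ana–Akira: 1/2; Dmitri–Tara: 2/3; Dmitri–Akira: 2/3; Liam–Tara: 1; Liam–Akira: 1; Liam–Halim: 1/2; Arjun–Tara: 1; Arjun–Akira: 1; Arjun–Halim: 1; Arjun–Wendy: 2/3.
All other pairs contribute 0.
Summing the contributions gives betweenness(Alice) = 29/3.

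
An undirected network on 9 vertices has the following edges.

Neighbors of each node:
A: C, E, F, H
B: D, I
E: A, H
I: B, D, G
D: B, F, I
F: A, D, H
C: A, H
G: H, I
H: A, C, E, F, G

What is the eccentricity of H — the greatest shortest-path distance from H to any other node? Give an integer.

Distances from H: A:1, B:3, C:1, D:2, E:1, F:1, G:1, I:2.
The largest is 3 (to B), so the eccentricity of H is 3.

3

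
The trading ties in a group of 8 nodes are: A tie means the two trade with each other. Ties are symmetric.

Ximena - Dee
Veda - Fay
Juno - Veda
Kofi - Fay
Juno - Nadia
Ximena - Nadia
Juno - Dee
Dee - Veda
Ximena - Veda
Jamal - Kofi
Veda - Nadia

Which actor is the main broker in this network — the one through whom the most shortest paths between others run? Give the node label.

Unnormalized betweenness of each node: Dee:1/3, Fay:10, Jamal:0, Juno:1/3, Kofi:6, Nadia:1/3, Veda:38/3, Ximena:1/3.
Veda has the largest value, 38/3, making it the main broker — the node through which the most shortest paths run.

Veda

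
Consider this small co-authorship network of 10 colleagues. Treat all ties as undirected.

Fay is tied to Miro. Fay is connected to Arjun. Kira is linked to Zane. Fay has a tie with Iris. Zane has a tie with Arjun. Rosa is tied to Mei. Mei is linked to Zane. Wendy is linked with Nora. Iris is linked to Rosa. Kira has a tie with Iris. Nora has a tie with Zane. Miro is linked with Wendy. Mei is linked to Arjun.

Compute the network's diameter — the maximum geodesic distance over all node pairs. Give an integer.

4

Eccentricity of each node (its greatest distance to any other): Arjun:3, Fay:3, Iris:3, Kira:3, Mei:3, Miro:3, Nora:3, Rosa:4, Wendy:4, Zane:3.
The maximum eccentricity is 4, realized for instance by the pair Rosa–Wendy via Rosa – Iris – Fay – Miro – Wendy. So the diameter is 4.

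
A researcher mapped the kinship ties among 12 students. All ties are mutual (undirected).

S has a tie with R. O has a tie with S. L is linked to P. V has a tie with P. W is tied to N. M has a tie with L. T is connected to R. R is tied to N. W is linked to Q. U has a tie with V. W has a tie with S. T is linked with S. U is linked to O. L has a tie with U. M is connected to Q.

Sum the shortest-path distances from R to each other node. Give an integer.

Distances from R: L:4, M:4, N:1, O:2, P:5, Q:3, S:1, T:1, U:3, V:4, W:2.
Sum = 4 + 4 + 1 + 2 + 5 + 3 + 1 + 1 + 3 + 4 + 2 = 30.

30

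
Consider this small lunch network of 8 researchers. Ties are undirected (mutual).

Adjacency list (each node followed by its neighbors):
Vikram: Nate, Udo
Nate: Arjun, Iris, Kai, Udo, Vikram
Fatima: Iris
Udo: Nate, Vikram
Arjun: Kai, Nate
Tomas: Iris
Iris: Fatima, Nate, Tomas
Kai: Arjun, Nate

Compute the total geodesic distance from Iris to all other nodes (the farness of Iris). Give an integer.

11

Distances from Iris: Arjun:2, Fatima:1, Kai:2, Nate:1, Tomas:1, Udo:2, Vikram:2.
Sum = 2 + 1 + 2 + 1 + 1 + 2 + 2 = 11.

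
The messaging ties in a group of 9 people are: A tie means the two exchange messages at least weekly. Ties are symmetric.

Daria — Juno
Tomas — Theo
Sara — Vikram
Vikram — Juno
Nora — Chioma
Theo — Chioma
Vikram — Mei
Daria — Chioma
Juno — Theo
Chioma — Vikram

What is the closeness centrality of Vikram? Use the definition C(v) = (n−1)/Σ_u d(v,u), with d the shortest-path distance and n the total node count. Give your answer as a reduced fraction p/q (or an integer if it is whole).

8/13

Distances from Vikram: Chioma:1, Daria:2, Juno:1, Mei:1, Nora:2, Sara:1, Theo:2, Tomas:3. Sum = 13.
n = 9, so closeness = 8/13.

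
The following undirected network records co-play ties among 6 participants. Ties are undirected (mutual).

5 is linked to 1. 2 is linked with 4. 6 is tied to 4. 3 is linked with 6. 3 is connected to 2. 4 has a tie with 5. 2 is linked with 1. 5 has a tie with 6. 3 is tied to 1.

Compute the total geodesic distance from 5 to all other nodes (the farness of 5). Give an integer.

7

Distances from 5: 1:1, 2:2, 3:2, 4:1, 6:1.
Sum = 1 + 2 + 2 + 1 + 1 = 7.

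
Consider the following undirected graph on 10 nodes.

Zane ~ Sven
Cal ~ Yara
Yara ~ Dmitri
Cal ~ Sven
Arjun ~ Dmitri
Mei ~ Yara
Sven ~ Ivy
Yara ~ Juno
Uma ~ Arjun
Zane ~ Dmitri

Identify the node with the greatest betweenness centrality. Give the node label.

Unnormalized betweenness of each node: Arjun:8, Cal:6, Dmitri:17, Ivy:0, Juno:0, Mei:0, Sven:9, Uma:0, Yara:18, Zane:6.
Yara has the largest value, 18, making it the main broker — the node through which the most shortest paths run.

Yara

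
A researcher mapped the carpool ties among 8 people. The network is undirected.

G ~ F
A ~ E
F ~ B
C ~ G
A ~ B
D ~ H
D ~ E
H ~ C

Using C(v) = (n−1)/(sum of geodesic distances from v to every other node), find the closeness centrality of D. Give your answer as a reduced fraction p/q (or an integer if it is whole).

7/16

Distances from D: A:2, B:3, C:2, E:1, F:4, G:3, H:1. Sum = 16.
n = 8, so closeness = 7/16.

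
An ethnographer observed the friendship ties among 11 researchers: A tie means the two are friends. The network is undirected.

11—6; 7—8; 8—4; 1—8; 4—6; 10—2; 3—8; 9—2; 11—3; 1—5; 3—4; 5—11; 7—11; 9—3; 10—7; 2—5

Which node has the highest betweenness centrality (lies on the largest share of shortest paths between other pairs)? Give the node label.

Unnormalized betweenness of each node: 1:5/3, 2:14/3, 3:47/6, 4:5/2, 5:35/6, 6:5/6, 7:6, 8:8, 9:8/3, 10:5/3, 11:28/3.
11 has the largest value, 28/3, making it the main broker — the node through which the most shortest paths run.

11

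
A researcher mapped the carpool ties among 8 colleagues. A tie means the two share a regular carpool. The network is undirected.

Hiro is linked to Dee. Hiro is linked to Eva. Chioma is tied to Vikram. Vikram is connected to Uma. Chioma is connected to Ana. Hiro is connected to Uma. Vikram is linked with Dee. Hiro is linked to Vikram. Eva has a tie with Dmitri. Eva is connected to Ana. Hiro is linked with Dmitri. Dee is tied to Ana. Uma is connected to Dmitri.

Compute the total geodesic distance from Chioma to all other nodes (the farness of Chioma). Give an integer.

13

Distances from Chioma: Ana:1, Dee:2, Dmitri:3, Eva:2, Hiro:2, Uma:2, Vikram:1.
Sum = 1 + 2 + 3 + 2 + 2 + 2 + 1 = 13.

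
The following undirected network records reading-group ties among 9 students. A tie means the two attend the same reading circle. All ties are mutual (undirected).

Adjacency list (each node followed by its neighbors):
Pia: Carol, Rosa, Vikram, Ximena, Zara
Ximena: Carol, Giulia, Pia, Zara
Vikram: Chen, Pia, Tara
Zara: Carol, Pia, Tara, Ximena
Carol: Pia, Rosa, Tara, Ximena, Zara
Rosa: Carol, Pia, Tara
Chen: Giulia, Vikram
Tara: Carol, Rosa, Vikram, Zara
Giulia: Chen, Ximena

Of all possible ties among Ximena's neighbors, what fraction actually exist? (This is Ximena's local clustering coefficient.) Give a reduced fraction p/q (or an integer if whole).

1/2

Ximena's neighbors: Carol, Giulia, Pia, and Zara (k = 4).
Possible neighbor pairs: C(4,2) = 6. Edges among them: Carol–Pia, Carol–Zara, Pia–Zara → e = 3.
Clustering(Ximena) = 3/6 = 1/2.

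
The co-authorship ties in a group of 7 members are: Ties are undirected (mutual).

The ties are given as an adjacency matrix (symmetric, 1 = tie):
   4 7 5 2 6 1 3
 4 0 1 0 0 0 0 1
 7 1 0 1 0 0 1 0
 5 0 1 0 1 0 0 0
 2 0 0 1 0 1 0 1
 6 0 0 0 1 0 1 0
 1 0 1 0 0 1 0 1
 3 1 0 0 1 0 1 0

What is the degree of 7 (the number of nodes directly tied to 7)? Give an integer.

3

7 is directly tied to 1, 4, and 5. That is 3 neighbors, so the degree of 7 is 3.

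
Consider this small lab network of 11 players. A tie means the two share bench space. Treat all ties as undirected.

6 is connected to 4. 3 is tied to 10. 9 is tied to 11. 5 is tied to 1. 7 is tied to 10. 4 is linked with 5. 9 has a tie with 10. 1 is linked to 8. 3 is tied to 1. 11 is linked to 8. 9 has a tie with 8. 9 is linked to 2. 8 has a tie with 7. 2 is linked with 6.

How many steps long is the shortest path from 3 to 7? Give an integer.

2

One shortest route is 3 – 10 – 7, which uses 2 edges, and 3 and 7 are not directly tied, so nothing shorter exists. So d(3,7) = 2.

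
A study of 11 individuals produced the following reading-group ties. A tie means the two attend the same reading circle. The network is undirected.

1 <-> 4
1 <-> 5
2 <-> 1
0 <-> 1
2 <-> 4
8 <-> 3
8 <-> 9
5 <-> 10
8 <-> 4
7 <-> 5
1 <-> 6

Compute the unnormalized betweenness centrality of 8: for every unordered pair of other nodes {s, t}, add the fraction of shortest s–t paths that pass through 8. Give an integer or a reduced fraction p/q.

Pairs whose geodesics pass through 8 — 6–9: 1; 6–3: 1; 5–9: 1; 5–3: 1; 9–2: 1; 9–10: 1; 9–7: 1; 9–1: 1; 9–4: 1; 9–3: 1; 9–0: 1; 2–3: 1; 10–3: 1; 7–3: 1 … (+3 more pairs).
All other pairs contribute 0.
Summing the contributions gives betweenness(8) = 17.

17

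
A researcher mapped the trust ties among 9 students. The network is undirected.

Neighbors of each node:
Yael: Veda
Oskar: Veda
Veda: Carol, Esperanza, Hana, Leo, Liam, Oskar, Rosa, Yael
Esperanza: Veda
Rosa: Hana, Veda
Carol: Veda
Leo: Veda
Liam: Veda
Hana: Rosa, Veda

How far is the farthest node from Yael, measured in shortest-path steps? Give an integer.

2

Distances from Yael: Carol:2, Esperanza:2, Hana:2, Leo:2, Liam:2, Oskar:2, Rosa:2, Veda:1.
The largest is 2 (to Rosa, Liam, Leo, Hana, Oskar, Esperanza, and Carol), so the eccentricity of Yael is 2.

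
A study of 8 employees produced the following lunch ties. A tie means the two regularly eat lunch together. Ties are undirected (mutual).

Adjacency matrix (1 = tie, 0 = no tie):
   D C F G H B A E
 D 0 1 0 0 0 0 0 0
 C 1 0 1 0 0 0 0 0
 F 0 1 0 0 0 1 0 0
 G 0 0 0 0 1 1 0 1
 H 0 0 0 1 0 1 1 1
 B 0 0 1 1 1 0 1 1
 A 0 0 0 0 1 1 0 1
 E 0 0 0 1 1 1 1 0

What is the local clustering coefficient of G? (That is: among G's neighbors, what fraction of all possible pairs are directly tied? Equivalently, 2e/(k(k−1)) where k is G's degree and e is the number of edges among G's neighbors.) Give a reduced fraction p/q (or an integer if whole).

G's neighbors: B, E, and H (k = 3).
Possible neighbor pairs: C(3,2) = 3. Edges among them: B–E, B–H, E–H → e = 3.
Clustering(G) = 3/3 = 1.

1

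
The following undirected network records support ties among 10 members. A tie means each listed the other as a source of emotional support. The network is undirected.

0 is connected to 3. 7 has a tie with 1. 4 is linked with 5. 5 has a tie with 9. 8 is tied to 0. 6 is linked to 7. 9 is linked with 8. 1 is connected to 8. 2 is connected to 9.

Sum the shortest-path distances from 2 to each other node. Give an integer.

Distances from 2: 0:3, 1:3, 3:4, 4:3, 5:2, 6:5, 7:4, 8:2, 9:1.
Sum = 3 + 3 + 4 + 3 + 2 + 5 + 4 + 2 + 1 = 27.

27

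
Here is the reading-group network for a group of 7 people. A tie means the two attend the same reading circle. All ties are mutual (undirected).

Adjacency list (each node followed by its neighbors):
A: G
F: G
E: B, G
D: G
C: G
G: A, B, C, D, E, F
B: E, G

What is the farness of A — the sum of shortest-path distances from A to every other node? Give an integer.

11

Distances from A: B:2, C:2, D:2, E:2, F:2, G:1.
Sum = 2 + 2 + 2 + 2 + 2 + 1 = 11.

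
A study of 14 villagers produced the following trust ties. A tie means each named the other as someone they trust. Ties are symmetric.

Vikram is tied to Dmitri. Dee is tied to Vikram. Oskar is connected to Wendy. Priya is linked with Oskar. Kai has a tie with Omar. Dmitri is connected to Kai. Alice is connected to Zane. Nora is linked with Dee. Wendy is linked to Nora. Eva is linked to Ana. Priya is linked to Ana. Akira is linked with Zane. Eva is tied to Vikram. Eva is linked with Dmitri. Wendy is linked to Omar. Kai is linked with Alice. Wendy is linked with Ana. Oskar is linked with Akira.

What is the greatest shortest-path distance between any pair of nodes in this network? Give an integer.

5

Eccentricity of each node (its greatest distance to any other): Akira:5, Alice:4, Ana:4, Dee:5, Dmitri:4, Eva:4, Kai:4, Nora:4, Omar:3, Oskar:4, Priya:4, Vikram:5, Wendy:3, Zane:5.
The maximum eccentricity is 5, realized for instance by the pair Vikram–Akira via Vikram – Eva – Ana – Wendy – Oskar – Akira. So the diameter is 5.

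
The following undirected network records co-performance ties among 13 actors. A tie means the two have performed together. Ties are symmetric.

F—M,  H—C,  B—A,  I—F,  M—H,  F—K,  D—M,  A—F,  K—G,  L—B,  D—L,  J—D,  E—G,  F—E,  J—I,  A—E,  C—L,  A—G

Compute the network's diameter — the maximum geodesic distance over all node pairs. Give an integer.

Eccentricity of each node (its greatest distance to any other): A:3, B:3, C:4, D:4, E:4, F:3, G:4, H:4, I:4, J:4, K:4, L:4, M:3.
The maximum eccentricity is 4, realized for instance by the pair L–K via L – B – A – G – K. So the diameter is 4.

4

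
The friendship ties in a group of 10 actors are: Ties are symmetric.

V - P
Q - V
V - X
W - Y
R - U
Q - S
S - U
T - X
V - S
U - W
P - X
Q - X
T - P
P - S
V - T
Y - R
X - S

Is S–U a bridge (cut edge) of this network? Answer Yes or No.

Without the S–U edge there is no alternate route between S and U, so the network disconnects. It is a bridge.

Yes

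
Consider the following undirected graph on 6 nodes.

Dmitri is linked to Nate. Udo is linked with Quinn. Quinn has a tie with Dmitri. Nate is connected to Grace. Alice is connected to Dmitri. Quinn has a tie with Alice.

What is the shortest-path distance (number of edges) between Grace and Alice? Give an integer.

One shortest route is Grace – Nate – Dmitri – Alice, which uses 3 edges, and at distance 2 from Grace we only reach {Dmitri}, which does not include Alice. So d(Grace,Alice) = 3.

3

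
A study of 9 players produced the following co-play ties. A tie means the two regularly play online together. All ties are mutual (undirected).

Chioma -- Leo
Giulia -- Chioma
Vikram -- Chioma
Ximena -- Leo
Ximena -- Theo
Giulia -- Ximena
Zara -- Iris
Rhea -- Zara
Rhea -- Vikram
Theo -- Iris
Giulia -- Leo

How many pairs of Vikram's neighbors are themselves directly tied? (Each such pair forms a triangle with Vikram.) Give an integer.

Vikram's neighbors are Chioma and Rhea, but none of them are tied to each other, so no triangle contains Vikram.

0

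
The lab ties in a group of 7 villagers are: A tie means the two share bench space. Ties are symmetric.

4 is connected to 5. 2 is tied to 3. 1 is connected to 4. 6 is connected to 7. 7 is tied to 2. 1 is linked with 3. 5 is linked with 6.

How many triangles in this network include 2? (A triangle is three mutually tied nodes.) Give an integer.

0

2's neighbors are 3 and 7, but none of them are tied to each other, so no triangle contains 2.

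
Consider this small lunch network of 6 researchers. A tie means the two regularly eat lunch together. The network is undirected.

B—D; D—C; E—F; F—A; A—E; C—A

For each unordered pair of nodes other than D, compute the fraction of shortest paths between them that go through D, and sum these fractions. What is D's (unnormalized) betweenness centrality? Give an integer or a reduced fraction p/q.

Pairs whose geodesics pass through D — B–F: 1; B–E: 1; B–A: 1; B–C: 1.
All other pairs contribute 0.
Summing the contributions gives betweenness(D) = 4.

4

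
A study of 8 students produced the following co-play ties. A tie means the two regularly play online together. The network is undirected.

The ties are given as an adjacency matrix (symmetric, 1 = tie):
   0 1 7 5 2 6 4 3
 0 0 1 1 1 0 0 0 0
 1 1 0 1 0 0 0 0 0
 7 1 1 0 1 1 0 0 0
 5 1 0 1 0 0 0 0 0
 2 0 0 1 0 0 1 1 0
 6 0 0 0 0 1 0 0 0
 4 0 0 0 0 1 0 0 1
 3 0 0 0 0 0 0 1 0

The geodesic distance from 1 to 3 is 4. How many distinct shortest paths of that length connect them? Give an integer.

The shortest distance is 4, and the only length-4 path is 1–7–2–4–3. So there is exactly 1 shortest path.

1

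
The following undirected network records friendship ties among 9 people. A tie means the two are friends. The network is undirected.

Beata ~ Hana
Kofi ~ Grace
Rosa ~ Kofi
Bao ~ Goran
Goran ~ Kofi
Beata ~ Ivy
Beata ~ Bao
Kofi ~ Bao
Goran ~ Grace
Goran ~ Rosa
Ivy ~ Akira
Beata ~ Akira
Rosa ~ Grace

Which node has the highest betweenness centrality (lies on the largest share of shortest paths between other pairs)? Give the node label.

Unnormalized betweenness of each node: Akira:0, Bao:16, Beata:17, Goran:5, Grace:0, Hana:0, Ivy:0, Kofi:5, Rosa:0.
Beata has the largest value, 17, making it the main broker — the node through which the most shortest paths run.

Beata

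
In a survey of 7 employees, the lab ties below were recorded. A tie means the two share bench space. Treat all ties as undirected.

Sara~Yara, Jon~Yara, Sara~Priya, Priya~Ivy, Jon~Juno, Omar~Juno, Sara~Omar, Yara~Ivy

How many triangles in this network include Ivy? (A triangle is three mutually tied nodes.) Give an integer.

0

Ivy's neighbors are Priya and Yara, but none of them are tied to each other, so no triangle contains Ivy.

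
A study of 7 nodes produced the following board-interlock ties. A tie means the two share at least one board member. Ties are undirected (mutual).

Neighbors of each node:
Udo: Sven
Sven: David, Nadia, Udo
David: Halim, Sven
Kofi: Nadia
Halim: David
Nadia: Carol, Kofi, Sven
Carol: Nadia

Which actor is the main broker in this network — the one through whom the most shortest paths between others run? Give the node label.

Unnormalized betweenness of each node: Carol:0, David:5, Halim:0, Kofi:0, Nadia:9, Sven:11, Udo:0.
Sven has the largest value, 11, making it the main broker — the node through which the most shortest paths run.

Sven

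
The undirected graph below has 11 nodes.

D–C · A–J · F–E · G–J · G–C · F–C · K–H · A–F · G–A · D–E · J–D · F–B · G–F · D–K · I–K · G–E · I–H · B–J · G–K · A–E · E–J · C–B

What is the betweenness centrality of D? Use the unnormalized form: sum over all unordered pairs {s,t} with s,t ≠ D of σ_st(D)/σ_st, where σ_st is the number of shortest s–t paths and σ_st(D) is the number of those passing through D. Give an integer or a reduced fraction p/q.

191/30

Pairs whose geodesics pass through D — B–K: 2/5; B–I: 2/5; B–H: 2/5; E–C: 1/3; E–K: 1/2; E–I: 1/2; E–H: 1/2; C–J: 1/3; C–K: 1/2; C–I: 1/2; C–H: 1/2; J–K: 1/2; J–I: 1/2; J–H: 1/2.
All other pairs contribute 0.
Summing the contributions gives betweenness(D) = 191/30.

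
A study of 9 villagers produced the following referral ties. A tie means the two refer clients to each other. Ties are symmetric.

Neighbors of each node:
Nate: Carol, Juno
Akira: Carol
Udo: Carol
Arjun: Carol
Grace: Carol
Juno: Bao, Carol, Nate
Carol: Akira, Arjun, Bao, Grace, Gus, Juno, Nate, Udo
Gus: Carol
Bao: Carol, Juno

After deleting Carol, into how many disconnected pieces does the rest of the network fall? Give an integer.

Without Carol, the remaining ties split the others into: {Akira}; {Udo}; {Bao, Juno, Nate}; {Gus}; {Grace}; {Arjun}.
That's 6 separate components.

6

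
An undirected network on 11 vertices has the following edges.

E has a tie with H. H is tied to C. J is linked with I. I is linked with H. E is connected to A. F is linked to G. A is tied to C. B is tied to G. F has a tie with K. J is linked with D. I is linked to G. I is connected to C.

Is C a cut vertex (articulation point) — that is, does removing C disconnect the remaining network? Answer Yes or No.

Even without C, every remaining node can still reach every other (the residual graph is connected), so C is not a cut vertex.

No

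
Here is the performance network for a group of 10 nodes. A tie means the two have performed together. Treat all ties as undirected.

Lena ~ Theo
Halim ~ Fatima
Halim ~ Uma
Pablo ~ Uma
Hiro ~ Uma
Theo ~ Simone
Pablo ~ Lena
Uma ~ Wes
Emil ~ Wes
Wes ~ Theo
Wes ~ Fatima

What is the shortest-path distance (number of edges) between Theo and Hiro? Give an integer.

3

One shortest route is Theo – Wes – Uma – Hiro, which uses 3 edges, and at distance 2 from Theo we only reach {Emil, Fatima, Pablo, Uma}, which does not include Hiro. So d(Theo,Hiro) = 3.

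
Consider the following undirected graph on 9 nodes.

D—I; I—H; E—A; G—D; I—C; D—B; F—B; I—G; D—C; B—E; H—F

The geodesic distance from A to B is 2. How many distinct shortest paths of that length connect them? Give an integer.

1

The shortest distance is 2, and the only length-2 path is A–E–B. So there is exactly 1 shortest path.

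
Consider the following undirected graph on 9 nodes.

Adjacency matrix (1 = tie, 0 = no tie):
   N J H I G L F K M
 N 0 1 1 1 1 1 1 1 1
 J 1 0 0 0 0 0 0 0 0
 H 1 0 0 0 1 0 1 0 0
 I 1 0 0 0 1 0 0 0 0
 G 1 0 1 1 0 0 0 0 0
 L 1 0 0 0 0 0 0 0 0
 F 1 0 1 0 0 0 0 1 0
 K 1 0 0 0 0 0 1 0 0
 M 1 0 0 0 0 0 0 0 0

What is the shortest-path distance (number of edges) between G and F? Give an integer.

One shortest route is G – N – F, which uses 2 edges, and G and F are not directly tied, so nothing shorter exists. So d(G,F) = 2.

2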